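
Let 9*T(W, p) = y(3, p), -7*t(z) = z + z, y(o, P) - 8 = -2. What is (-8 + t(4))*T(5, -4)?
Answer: -128/21 ≈ -6.0952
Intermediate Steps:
y(o, P) = 6 (y(o, P) = 8 - 2 = 6)
t(z) = -2*z/7 (t(z) = -(z + z)/7 = -2*z/7)
T(W, p) = ⅔ (T(W, p) = (⅑)*6 = ⅔)
(-8 + t(4))*T(5, -4) = (-8 - 2/7*4)*(⅔) = (-8 - 8/7)*(⅔) = -64/7*⅔ = -128/21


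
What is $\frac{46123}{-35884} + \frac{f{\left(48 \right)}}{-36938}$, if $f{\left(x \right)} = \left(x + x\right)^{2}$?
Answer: $- \frac{1017199159}{662741596} \approx -1.5348$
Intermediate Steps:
$f{\left(x \right)} = 4 x^{2}$ ($f{\left(x \right)} = \left(2 x\right)^{2} = 4 x^{2}$)
$\frac{46123}{-35884} + \frac{f{\left(48 \right)}}{-36938} = \frac{46123}{-35884} + \frac{4 \cdot 48^{2}}{-36938} = 46123 \left(- \frac{1}{35884}\right) + 4 \cdot 2304 \left(- \frac{1}{36938}\right) = - \frac{46123}{35884} + 9216 \left(- \frac{1}{36938}\right) = - \frac{46123}{35884} - \frac{4608}{18469} = - \frac{1017199159}{662741596}$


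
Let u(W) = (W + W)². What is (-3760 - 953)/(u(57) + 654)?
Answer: -1571/4550 ≈ -0.34527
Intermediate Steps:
u(W) = 4*W² (u(W) = (2*W)² = 4*W²)
(-3760 - 953)/(u(57) + 654) = (-3760 - 953)/(4*57² + 654) = -4713/(4*3249 + 654) = -4713/(12996 + 654) = -4713/13650 = -4713*1/13650 = -1571/4550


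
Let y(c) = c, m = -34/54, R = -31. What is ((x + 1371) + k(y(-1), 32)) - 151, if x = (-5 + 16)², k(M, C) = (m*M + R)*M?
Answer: 37027/27 ≈ 1371.4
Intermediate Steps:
m = -17/27 (m = -34*1/54 = -17/27 ≈ -0.62963)
k(M, C) = M*(-31 - 17*M/27) (k(M, C) = (-17*M/27 - 31)*M = (-31 - 17*M/27)*M = M*(-31 - 17*M/27))
x = 121 (x = 11² = 121)
((x + 1371) + k(y(-1), 32)) - 151 = ((121 + 1371) + (1/27)*(-1)*(-837 - 17*(-1))) - 151 = (1492 + (1/27)*(-1)*(-837 + 17)) - 151 = (1492 + (1/27)*(-1)*(-820)) - 151 = (1492 + 820/27) - 151 = 41104/27 - 151 = 37027/27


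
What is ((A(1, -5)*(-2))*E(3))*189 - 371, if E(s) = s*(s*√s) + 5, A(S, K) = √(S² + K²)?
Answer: -371 - 3402*√78 - 1890*√26 ≈ -40054.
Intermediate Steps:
A(S, K) = √(K² + S²)
E(s) = 5 + s^(5/2) (E(s) = s*s^(3/2) + 5 = s^(5/2) + 5 = 5 + s^(5/2))
((A(1, -5)*(-2))*E(3))*189 - 371 = ((√((-5)² + 1²)*(-2))*(5 + 3^(5/2)))*189 - 371 = ((√(25 + 1)*(-2))*(5 + 9*√3))*189 - 371 = ((√26*(-2))*(5 + 9*√3))*189 - 371 = ((-2*√26)*(5 + 9*√3))*189 - 371 = -2*√26*(5 + 9*√3)*189 - 371 = -378*√26*(5 + 9*√3) - 371 = -371 - 378*√26*(5 + 9*√3)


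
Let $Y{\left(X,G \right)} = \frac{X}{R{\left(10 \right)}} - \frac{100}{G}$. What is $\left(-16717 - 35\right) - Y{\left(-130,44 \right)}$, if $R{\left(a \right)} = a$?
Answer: $- \frac{184104}{11} \approx -16737.0$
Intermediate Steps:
$Y{\left(X,G \right)} = - \frac{100}{G} + \frac{X}{10}$ ($Y{\left(X,G \right)} = \frac{X}{10} - \frac{100}{G} = - \frac{100}{G} + \frac{X}{10}$)
$\left(-16717 - 35\right) - Y{\left(-130,44 \right)} = \left(-16717 - 35\right) - \left(- \frac{100}{44} + \frac{1}{10} \left(-130\right)\right) = -16752 - \left(\left(-100\right) \frac{1}{44} - 13\right) = -16752 - \left(- \frac{25}{11} - 13\right) = -16752 - - \frac{168}{11} = -16752 + \frac{168}{11} = - \frac{184104}{11}$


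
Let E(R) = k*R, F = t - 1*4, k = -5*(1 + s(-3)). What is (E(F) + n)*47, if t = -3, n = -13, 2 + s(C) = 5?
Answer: 5969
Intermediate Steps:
s(C) = 3 (s(C) = -2 + 5 = 3)
k = -20 (k = -5*(1 + 3) = -5*4 = -20)
F = -7 (F = -3 - 1*4 = -3 - 4 = -7)
E(R) = -20*R
(E(F) + n)*47 = (-20*(-7) - 13)*47 = (140 - 13)*47 = 127*47 = 5969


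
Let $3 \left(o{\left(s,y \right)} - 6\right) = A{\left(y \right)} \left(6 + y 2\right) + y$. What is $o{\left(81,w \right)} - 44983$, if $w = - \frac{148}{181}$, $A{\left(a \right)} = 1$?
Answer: $- \frac{8140623}{181} \approx -44976.0$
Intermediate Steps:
$w = - \frac{148}{181}$ ($w = \left(-148\right) \frac{1}{181} = - \frac{148}{181} \approx -0.81768$)
$o{\left(s,y \right)} = 8 + y$ ($o{\left(s,y \right)} = 6 + \frac{1 \left(6 + y 2\right) + y}{3} = 6 + \frac{1 \left(6 + 2 y\right) + y}{3} = 6 + \frac{\left(6 + 2 y\right) + y}{3} = 6 + \frac{6 + 3 y}{3} = 6 + \left(2 + y\right) = 8 + y$)
$o{\left(81,w \right)} - 44983 = \left(8 - \frac{148}{181}\right) - 44983 = \frac{1300}{181} - 44983 = - \frac{8140623}{181}$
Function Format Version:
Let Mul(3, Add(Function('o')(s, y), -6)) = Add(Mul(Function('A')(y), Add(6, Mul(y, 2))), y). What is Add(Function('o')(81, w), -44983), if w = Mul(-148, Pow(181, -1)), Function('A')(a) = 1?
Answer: Rational(-8140623, 181) ≈ -44976.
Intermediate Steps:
w = Rational(-148, 181) (w = Mul(-148, Rational(1, 181)) = Rational(-148, 181) ≈ -0.81768)
Function('o')(s, y) = Add(8, y) (Function('o')(s, y) = Add(6, Mul(Rational(1, 3), Add(Mul(1, Add(6, Mul(y, 2))), y))) = Add(6, Mul(Rational(1, 3), Add(Mul(1, Add(6, Mul(2, y))), y))) = Add(6, Mul(Rational(1, 3), Add(Add(6, Mul(2, y)), y))) = Add(6, Mul(Rational(1, 3), Add(6, Mul(3, y)))) = Add(6, Add(2, y)) = Add(8, y))
Add(Function('o')(81, w), -44983) = Add(Add(8, Rational(-148, 181)), -44983) = Add(Rational(1300, 181), -44983) = Rational(-8140623, 181)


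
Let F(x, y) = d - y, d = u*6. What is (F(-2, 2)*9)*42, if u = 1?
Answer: 1512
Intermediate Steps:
d = 6 (d = 1*6 = 6)
F(x, y) = 6 - y
(F(-2, 2)*9)*42 = ((6 - 1*2)*9)*42 = ((6 - 2)*9)*42 = (4*9)*42 = 36*42 = 1512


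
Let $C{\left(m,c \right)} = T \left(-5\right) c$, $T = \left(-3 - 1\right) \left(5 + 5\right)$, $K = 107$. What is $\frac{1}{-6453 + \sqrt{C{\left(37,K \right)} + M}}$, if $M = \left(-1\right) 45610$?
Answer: $- \frac{717}{4629491} - \frac{i \sqrt{2690}}{13888473} \approx -0.00015488 - 3.7344 \cdot 10^{-6} i$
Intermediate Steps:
$T = -40$ ($T = \left(-4\right) 10 = -40$)
$C{\left(m,c \right)} = 200 c$ ($C{\left(m,c \right)} = \left(-40\right) \left(-5\right) c = 200 c$)
$M = -45610$
$\frac{1}{-6453 + \sqrt{C{\left(37,K \right)} + M}} = \frac{1}{-6453 + \sqrt{200 \cdot 107 - 45610}} = \frac{1}{-6453 + \sqrt{21400 - 45610}} = \frac{1}{-6453 + \sqrt{-24210}} = \frac{1}{-6453 + 3 i \sqrt{2690}}$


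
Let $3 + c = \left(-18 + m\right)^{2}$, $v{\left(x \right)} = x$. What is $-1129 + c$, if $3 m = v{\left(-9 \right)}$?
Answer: $-691$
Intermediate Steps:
$m = -3$ ($m = \frac{1}{3} \left(-9\right) = -3$)
$c = 438$ ($c = -3 + \left(-18 - 3\right)^{2} = -3 + \left(-21\right)^{2} = -3 + 441 = 438$)
$-1129 + c = -1129 + 438 = -691$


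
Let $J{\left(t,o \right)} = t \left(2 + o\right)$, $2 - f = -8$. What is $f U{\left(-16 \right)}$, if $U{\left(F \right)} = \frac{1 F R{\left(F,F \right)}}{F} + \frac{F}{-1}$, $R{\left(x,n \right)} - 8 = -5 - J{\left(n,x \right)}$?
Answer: $-2050$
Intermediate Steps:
$f = 10$ ($f = 2 - -8 = 2 + 8 = 10$)
$R{\left(x,n \right)} = 3 - n \left(2 + x\right)$ ($R{\left(x,n \right)} = 8 - \left(5 + n \left(2 + x\right)\right) = 3 - n \left(2 + x\right)$)
$U{\left(F \right)} = 3 - F - F \left(2 + F\right)$ ($U{\left(F \right)} = \frac{1 F \left(3 - F \left(2 + F\right)\right)}{F} + \frac{F}{-1} = \frac{F \left(3 - F \left(2 + F\right)\right)}{F} + F \left(-1\right) = \left(3 - F \left(2 + F\right)\right) - F = 3 - F - F \left(2 + F\right)$)
$f U{\left(-16 \right)} = 10 \left(3 - -16 - - 16 \left(2 - 16\right)\right) = 10 \left(3 + 16 - \left(-16\right) \left(-14\right)\right) = 10 \left(3 + 16 - 224\right) = 10 \left(-205\right) = -2050$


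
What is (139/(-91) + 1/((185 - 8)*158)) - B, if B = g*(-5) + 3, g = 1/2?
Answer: -2579818/1272453 ≈ -2.0274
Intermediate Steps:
g = ½ ≈ 0.50000
B = ½ (B = (½)*(-5) + 3 = -5/2 + 3 = ½ ≈ 0.50000)
(139/(-91) + 1/((185 - 8)*158)) - B = (139/(-91) + 1/((185 - 8)*158)) - 1*½ = (139*(-1/91) + (1/158)/177) - ½ = (-139/91 + (1/177)*(1/158)) - ½ = (-139/91 + 1/27966) - ½ = -3887183/2544906 - ½ = -2579818/1272453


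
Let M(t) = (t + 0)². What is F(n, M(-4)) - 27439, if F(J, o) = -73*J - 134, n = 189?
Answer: -41370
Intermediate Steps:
M(t) = t²
F(J, o) = -134 - 73*J
F(n, M(-4)) - 27439 = (-134 - 73*189) - 27439 = (-134 - 13797) - 27439 = -13931 - 27439 = -41370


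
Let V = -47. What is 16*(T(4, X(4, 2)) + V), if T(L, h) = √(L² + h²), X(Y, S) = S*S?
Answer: -752 + 64*√2 ≈ -661.49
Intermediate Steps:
X(Y, S) = S²
16*(T(4, X(4, 2)) + V) = 16*(√(4² + (2²)²) - 47) = 16*(√(16 + 4²) - 47) = 16*(√(16 + 16) - 47) = 16*(√32 - 47) = 16*(4*√2 - 47) = 16*(-47 + 4*√2) = -752 + 64*√2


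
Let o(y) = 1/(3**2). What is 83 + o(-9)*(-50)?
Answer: 697/9 ≈ 77.444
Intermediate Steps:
o(y) = 1/9
83 + o(-9)*(-50) = 83 + (1/9)*(-50) = 83 - 50/9 = 697/9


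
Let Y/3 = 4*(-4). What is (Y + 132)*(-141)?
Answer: -11844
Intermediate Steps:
Y = -48 (Y = 3*(4*(-4)) = 3*(-16) = -48)
(Y + 132)*(-141) = (-48 + 132)*(-141) = 84*(-141) = -11844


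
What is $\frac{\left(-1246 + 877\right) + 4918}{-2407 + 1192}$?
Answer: $- \frac{4549}{1215} \approx -3.744$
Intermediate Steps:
$\frac{\left(-1246 + 877\right) + 4918}{-2407 + 1192} = \frac{-369 + 4918}{-1215} = 4549 \left(- \frac{1}{1215}\right) = - \frac{4549}{1215}$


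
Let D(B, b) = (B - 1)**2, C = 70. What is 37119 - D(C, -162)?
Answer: 32358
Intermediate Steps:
D(B, b) = (-1 + B)**2
37119 - D(C, -162) = 37119 - (-1 + 70)**2 = 37119 - 1*69**2 = 37119 - 1*4761 = 37119 - 4761 = 32358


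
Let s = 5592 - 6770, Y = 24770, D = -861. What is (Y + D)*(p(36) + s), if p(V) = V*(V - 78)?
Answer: -64315210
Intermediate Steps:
p(V) = V*(-78 + V)
s = -1178
(Y + D)*(p(36) + s) = (24770 - 861)*(36*(-78 + 36) - 1178) = 23909*(36*(-42) - 1178) = 23909*(-1512 - 1178) = 23909*(-2690) = -64315210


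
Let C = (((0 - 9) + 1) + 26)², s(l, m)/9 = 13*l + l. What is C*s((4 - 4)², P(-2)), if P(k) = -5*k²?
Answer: 0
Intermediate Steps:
s(l, m) = 126*l (s(l, m) = 9*(13*l + l) = 9*(14*l) = 126*l)
C = 324 (C = ((-9 + 1) + 26)² = (-8 + 26)² = 18² = 324)
C*s((4 - 4)², P(-2)) = 324*(126*(4 - 4)²) = 324*(126*0²) = 324*(126*0) = 324*0 = 0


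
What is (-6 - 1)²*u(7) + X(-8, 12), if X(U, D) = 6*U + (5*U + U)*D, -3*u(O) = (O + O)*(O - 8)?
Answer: -1186/3 ≈ -395.33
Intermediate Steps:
u(O) = -2*O*(-8 + O)/3 (u(O) = -(O + O)*(O - 8)/3 = -2*O*(-8 + O)/3)
X(U, D) = 6*U + 6*D*U (X(U, D) = 6*U + (6*U)*D = 6*U + 6*D*U)
(-6 - 1)²*u(7) + X(-8, 12) = (-6 - 1)²*((⅔)*7*(8 - 1*7)) + 6*(-8)*(1 + 12) = (-7)²*((⅔)*7*(8 - 7)) + 6*(-8)*13 = 49*((⅔)*7*1) - 624 = 49*(14/3) - 624 = 686/3 - 624 = -1186/3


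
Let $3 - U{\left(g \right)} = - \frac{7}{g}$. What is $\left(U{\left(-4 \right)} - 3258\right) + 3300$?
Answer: $\frac{173}{4} \approx 43.25$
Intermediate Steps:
$U{\left(g \right)} = 3 + \frac{7}{g}$ ($U{\left(g \right)} = 3 - - \frac{7}{g} = 3 + \frac{7}{g}$)
$\left(U{\left(-4 \right)} - 3258\right) + 3300 = \left(\left(3 + \frac{7}{-4}\right) - 3258\right) + 3300 = \left(\left(3 + 7 \left(- \frac{1}{4}\right)\right) - 3258\right) + 3300 = \left(\left(3 - \frac{7}{4}\right) - 3258\right) + 3300 = \left(\frac{5}{4} - 3258\right) + 3300 = - \frac{13027}{4} + 3300 = \frac{173}{4}$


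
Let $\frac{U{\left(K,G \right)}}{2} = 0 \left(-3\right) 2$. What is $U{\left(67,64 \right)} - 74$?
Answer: $-74$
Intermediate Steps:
$U{\left(K,G \right)} = 0$ ($U{\left(K,G \right)} = 2 \cdot 0 \left(-3\right) 2 = 2 \cdot 0 \cdot 2 = 2 \cdot 0 = 0$)
$U{\left(67,64 \right)} - 74 = 0 - 74 = -74$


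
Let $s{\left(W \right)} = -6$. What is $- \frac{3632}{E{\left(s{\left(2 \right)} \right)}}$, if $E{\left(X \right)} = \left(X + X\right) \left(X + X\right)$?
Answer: $- \frac{227}{9} \approx -25.222$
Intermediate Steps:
$E{\left(X \right)} = 4 X^{2}$ ($E{\left(X \right)} = 2 X 2 X = 4 X^{2}$)
$- \frac{3632}{E{\left(s{\left(2 \right)} \right)}} = - \frac{3632}{4 \left(-6\right)^{2}} = - \frac{3632}{4 \cdot 36} = - \frac{3632}{144} = \left(-3632\right) \frac{1}{144} = - \frac{227}{9}$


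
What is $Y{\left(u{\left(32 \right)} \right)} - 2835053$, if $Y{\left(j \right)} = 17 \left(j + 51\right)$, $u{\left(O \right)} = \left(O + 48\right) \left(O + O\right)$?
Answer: $-2747146$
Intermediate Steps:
$u{\left(O \right)} = 2 O \left(48 + O\right)$ ($u{\left(O \right)} = \left(48 + O\right) 2 O = 2 O \left(48 + O\right)$)
$Y{\left(j \right)} = 867 + 17 j$ ($Y{\left(j \right)} = 17 \left(51 + j\right) = 867 + 17 j$)
$Y{\left(u{\left(32 \right)} \right)} - 2835053 = \left(867 + 17 \cdot 2 \cdot 32 \left(48 + 32\right)\right) - 2835053 = \left(867 + 17 \cdot 2 \cdot 32 \cdot 80\right) - 2835053 = \left(867 + 17 \cdot 5120\right) - 2835053 = \left(867 + 87040\right) - 2835053 = 87907 - 2835053 = -2747146$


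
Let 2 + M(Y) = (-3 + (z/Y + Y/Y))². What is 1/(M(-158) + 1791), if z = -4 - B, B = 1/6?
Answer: 898704/1611282097 ≈ 0.00055776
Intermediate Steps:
B = ⅙ ≈ 0.16667
z = -25/6 (z = -4 - 1*⅙ = -4 - ⅙ = -25/6 ≈ -4.1667)
M(Y) = -2 + (-2 - 25/(6*Y))² (M(Y) = -2 + (-3 + (-25/(6*Y) + Y/Y))² = -2 + (-3 + (-25/(6*Y) + 1))² = -2 + (-3 + (1 - 25/(6*Y)))² = -2 + (-2 - 25/(6*Y))²)
1/(M(-158) + 1791) = 1/((2 + (50/3)/(-158) + (625/36)/(-158)²) + 1791) = 1/((2 + (50/3)*(-1/158) + (625/36)*(1/24964)) + 1791) = 1/((2 - 25/237 + 625/898704) + 1791) = 1/(1703233/898704 + 1791) = 1/(1611282097/898704) = 898704/1611282097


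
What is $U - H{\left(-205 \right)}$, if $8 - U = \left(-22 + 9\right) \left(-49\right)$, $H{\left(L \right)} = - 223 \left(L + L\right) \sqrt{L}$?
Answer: $-629 - 91430 i \sqrt{205} \approx -629.0 - 1.3091 \cdot 10^{6} i$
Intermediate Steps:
$H{\left(L \right)} = - 446 L^{\frac{3}{2}}$ ($H{\left(L \right)} = - 223 \cdot 2 L \sqrt{L} = - 446 L \sqrt{L} = - 446 L^{\frac{3}{2}}$)
$U = -629$ ($U = 8 - \left(-22 + 9\right) \left(-49\right) = 8 - \left(-13\right) \left(-49\right) = 8 - 637 = -629$)
$U - H{\left(-205 \right)} = -629 - - 446 \left(-205\right)^{\frac{3}{2}} = -629 - - 446 \left(- 205 i \sqrt{205}\right) = -629 - 91430 i \sqrt{205}$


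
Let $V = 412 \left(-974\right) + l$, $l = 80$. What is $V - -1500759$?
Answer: $1099551$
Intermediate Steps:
$V = -401208$ ($V = 412 \left(-974\right) + 80 = -401288 + 80 = -401208$)
$V - -1500759 = -401208 - -1500759 = -401208 + 1500759 = 1099551$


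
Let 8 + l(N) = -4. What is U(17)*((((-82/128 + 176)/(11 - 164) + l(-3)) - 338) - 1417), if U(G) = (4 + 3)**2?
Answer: -94263407/1088 ≈ -86639.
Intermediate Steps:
l(N) = -12 (l(N) = -8 - 4 = -12)
U(G) = 49 (U(G) = 7**2 = 49)
U(17)*((((-82/128 + 176)/(11 - 164) + l(-3)) - 338) - 1417) = 49*((((-82/128 + 176)/(11 - 164) - 12) - 338) - 1417) = 49*((((-82*1/128 + 176)/(-153) - 12) - 338) - 1417) = 49*((((-41/64 + 176)*(-1/153) - 12) - 338) - 1417) = 49*((((11223/64)*(-1/153) - 12) - 338) - 1417) = 49*(((-1247/1088 - 12) - 338) - 1417) = 49*((-14303/1088 - 338) - 1417) = 49*(-382047/1088 - 1417) = 49*(-1923743/1088) = -94263407/1088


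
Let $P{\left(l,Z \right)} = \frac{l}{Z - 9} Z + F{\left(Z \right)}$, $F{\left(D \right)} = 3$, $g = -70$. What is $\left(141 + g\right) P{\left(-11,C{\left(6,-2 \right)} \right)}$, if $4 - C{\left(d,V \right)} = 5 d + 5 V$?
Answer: $- \frac{7171}{25} \approx -286.84$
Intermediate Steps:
$C{\left(d,V \right)} = 4 - 5 V - 5 d$ ($C{\left(d,V \right)} = 4 - \left(5 d + 5 V\right) = 4 - \left(5 V + 5 d\right) = 4 - 5 V - 5 d$)
$P{\left(l,Z \right)} = 3 + \frac{Z l}{-9 + Z}$ ($P{\left(l,Z \right)} = \frac{l}{Z - 9} Z + 3 = \frac{l}{-9 + Z} Z + 3 = \frac{Z l}{-9 + Z} + 3 = 3 + \frac{Z l}{-9 + Z}$)
$\left(141 + g\right) P{\left(-11,C{\left(6,-2 \right)} \right)} = \left(141 - 70\right) \frac{-27 + 3 \left(4 - -10 - 30\right) + \left(4 - -10 - 30\right) \left(-11\right)}{-9 - 16} = 71 \frac{-27 + 3 \left(4 + 10 - 30\right) + \left(4 + 10 - 30\right) \left(-11\right)}{-9 + \left(4 + 10 - 30\right)} = 71 \frac{-27 + 3 \left(-16\right) - -176}{-9 - 16} = 71 \frac{-27 - 48 + 176}{-25} = 71 \left(\left(- \frac{1}{25}\right) 101\right) = 71 \left(- \frac{101}{25}\right) = - \frac{7171}{25}$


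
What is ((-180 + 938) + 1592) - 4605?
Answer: -2255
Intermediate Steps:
((-180 + 938) + 1592) - 4605 = (758 + 1592) - 4605 = 2350 - 4605 = -2255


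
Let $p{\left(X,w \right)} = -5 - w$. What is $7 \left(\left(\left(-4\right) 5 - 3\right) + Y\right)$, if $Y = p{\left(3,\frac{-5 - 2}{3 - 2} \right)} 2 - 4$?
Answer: $-161$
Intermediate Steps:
$Y = 0$ ($Y = \left(-5 - \frac{-5 - 2}{3 - 2}\right) 2 - 4 = \left(-5 - - \frac{7}{1}\right) 2 - 4 = \left(-5 - \left(-7\right) 1\right) 2 - 4 = \left(-5 - -7\right) 2 - 4 = \left(-5 + 7\right) 2 - 4 = 2 \cdot 2 - 4 = 4 - 4 = 0$)
$7 \left(\left(\left(-4\right) 5 - 3\right) + Y\right) = 7 \left(\left(\left(-4\right) 5 - 3\right) + 0\right) = 7 \left(\left(-20 - 3\right) + 0\right) = 7 \left(-23 + 0\right) = 7 \left(-23\right) = -161$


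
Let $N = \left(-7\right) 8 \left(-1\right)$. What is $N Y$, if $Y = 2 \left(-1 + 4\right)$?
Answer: $336$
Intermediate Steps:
$Y = 6$ ($Y = 2 \cdot 3 = 6$)
$N = 56$ ($N = \left(-56\right) \left(-1\right) = 56$)
$N Y = 56 \cdot 6 = 336$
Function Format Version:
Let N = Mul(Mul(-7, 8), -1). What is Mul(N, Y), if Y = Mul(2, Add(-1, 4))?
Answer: 336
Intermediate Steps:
Y = 6 (Y = Mul(2, 3) = 6)
N = 56 (N = Mul(-56, -1) = 56)
Mul(N, Y) = Mul(56, 6) = 336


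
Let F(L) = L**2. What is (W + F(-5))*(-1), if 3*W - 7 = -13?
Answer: -23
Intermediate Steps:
W = -2 (W = 7/3 + (1/3)*(-13) = 7/3 - 13/3 = -2)
(W + F(-5))*(-1) = (-2 + (-5)**2)*(-1) = (-2 + 25)*(-1) = 23*(-1) = -23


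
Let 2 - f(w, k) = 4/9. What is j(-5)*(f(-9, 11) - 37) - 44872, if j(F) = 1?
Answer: -404167/9 ≈ -44907.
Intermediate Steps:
f(w, k) = 14/9 (f(w, k) = 2 - 4/9 = 14/9)
j(-5)*(f(-9, 11) - 37) - 44872 = 1*(14/9 - 37) - 44872 = 1*(-319/9) - 44872 = -319/9 - 44872 = -404167/9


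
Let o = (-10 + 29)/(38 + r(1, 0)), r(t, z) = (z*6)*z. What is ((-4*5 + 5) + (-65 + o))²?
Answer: 25281/4 ≈ 6320.3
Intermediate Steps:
r(t, z) = 6*z² (r(t, z) = (6*z)*z = 6*z²)
o = ½ (o = (-10 + 29)/(38 + 6*0²) = 19/(38 + 6*0) = 19/(38 + 0) = 19/38 = 19*(1/38) = ½ ≈ 0.50000)
((-4*5 + 5) + (-65 + o))² = ((-4*5 + 5) + (-65 + ½))² = ((-20 + 5) - 129/2)² = (-15 - 129/2)² = (-159/2)² = 25281/4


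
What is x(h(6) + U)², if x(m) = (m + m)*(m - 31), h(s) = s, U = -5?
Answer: 3600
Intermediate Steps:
x(m) = 2*m*(-31 + m) (x(m) = (2*m)*(-31 + m) = 2*m*(-31 + m))
x(h(6) + U)² = (2*(6 - 5)*(-31 + (6 - 5)))² = (2*1*(-31 + 1))² = (2*1*(-30))² = (-60)² = 3600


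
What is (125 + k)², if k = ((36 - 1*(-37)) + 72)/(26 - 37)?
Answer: 1512900/121 ≈ 12503.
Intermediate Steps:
k = -145/11 (k = ((36 + 37) + 72)/(-11) = (73 + 72)*(-1/11) = 145*(-1/11) = -145/11 ≈ -13.182)
(125 + k)² = (125 - 145/11)² = (1230/11)² = 1512900/121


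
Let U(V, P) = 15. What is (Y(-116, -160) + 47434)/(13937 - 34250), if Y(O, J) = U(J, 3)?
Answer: -47449/20313 ≈ -2.3359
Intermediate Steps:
Y(O, J) = 15
(Y(-116, -160) + 47434)/(13937 - 34250) = (15 + 47434)/(13937 - 34250) = 47449/(-20313) = 47449*(-1/20313) = -47449/20313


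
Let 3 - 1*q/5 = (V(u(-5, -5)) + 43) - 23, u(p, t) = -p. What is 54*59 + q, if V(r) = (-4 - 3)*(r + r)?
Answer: 3451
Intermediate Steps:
V(r) = -14*r
q = 265 (q = 15 - 5*((-(-14)*(-5) + 43) - 23) = 15 - 5*((-14*5 + 43) - 23) = 15 - 5*((-70 + 43) - 23) = 15 - 5*(-27 - 23) = 15 - 5*(-50) = 15 + 250 = 265)
54*59 + q = 54*59 + 265 = 3186 + 265 = 3451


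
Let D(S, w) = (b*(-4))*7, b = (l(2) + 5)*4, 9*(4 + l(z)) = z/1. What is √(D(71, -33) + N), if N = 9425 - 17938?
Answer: I*√77849/3 ≈ 93.005*I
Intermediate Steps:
N = -8513
l(z) = -4 + z/9 (l(z) = -4 + (z/1)/9 = -4 + (z*1)/9 = -4 + z/9)
b = 44/9 (b = ((-4 + (⅑)*2) + 5)*4 = ((-4 + 2/9) + 5)*4 = (-34/9 + 5)*4 = (11/9)*4 = 44/9 ≈ 4.8889)
D(S, w) = -1232/9 (D(S, w) = ((44/9)*(-4))*7 = -176/9*7 = -1232/9)
√(D(71, -33) + N) = √(-1232/9 - 8513) = √(-77849/9) = I*√77849/3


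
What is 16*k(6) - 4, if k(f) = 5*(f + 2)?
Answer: 636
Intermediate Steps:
k(f) = 10 + 5*f (k(f) = 5*(2 + f) = 10 + 5*f)
16*k(6) - 4 = 16*(10 + 5*6) - 4 = 16*(10 + 30) - 4 = 16*40 - 4 = 640 - 4 = 636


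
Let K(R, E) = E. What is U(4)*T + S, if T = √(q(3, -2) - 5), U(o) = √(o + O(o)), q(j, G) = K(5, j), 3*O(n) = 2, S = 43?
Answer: 43 + 2*I*√21/3 ≈ 43.0 + 3.055*I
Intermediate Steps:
O(n) = ⅔ (O(n) = (⅓)*2 = ⅔)
q(j, G) = j
U(o) = √(⅔ + o) (U(o) = √(o + ⅔) = √(⅔ + o))
T = I*√2 (T = √(3 - 5) = √(-2) = I*√2 ≈ 1.4142*I)
U(4)*T + S = (√(6 + 9*4)/3)*(I*√2) + 43 = (√(6 + 36)/3)*(I*√2) + 43 = (√42/3)*(I*√2) + 43 = 2*I*√21/3 + 43 = 43 + 2*I*√21/3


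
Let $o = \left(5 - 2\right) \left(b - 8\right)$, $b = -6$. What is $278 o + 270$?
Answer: $-11406$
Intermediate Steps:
$o = -42$ ($o = \left(5 - 2\right) \left(-6 - 8\right) = 3 \left(-14\right) = -42$)
$278 o + 270 = 278 \left(-42\right) + 270 = -11676 + 270 = -11406$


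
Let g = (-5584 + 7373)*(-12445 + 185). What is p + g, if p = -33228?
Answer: -21966368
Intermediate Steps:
g = -21933140 (g = 1789*(-12260) = -21933140)
p + g = -33228 - 21933140 = -21966368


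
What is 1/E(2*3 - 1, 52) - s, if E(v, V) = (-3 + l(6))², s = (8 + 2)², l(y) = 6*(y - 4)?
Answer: -8099/81 ≈ -99.988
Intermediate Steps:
l(y) = -24 + 6*y (l(y) = 6*(-4 + y) = -24 + 6*y)
s = 100 (s = 10² = 100)
E(v, V) = 81 (E(v, V) = (-3 + (-24 + 6*6))² = (-3 + (-24 + 36))² = (-3 + 12)² = 9² = 81)
1/E(2*3 - 1, 52) - s = 1/81 - 1*100 = 1/81 - 100 = -8099/81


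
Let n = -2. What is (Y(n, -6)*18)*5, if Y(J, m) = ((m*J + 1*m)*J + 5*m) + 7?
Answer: -3150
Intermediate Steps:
Y(J, m) = 7 + 5*m + J*(m + J*m) (Y(J, m) = ((J*m + m)*J + 5*m) + 7 = ((m + J*m)*J + 5*m) + 7 = (J*(m + J*m) + 5*m) + 7 = (5*m + J*(m + J*m)) + 7 = 7 + 5*m + J*(m + J*m))
(Y(n, -6)*18)*5 = ((7 + 5*(-6) - 2*(-6) - 6*(-2)²)*18)*5 = ((7 - 30 + 12 - 6*4)*18)*5 = ((7 - 30 + 12 - 24)*18)*5 = -35*18*5 = -630*5 = -3150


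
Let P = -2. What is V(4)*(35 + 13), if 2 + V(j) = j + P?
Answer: 0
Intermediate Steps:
V(j) = -4 + j (V(j) = -2 + (j - 2) = -2 + (-2 + j) = -4 + j)
V(4)*(35 + 13) = (-4 + 4)*(35 + 13) = 0*48 = 0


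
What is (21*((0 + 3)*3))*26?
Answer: 4914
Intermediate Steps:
(21*((0 + 3)*3))*26 = (21*(3*3))*26 = (21*9)*26 = 189*26 = 4914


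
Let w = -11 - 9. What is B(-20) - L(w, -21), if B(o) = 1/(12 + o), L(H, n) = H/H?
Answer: -9/8 ≈ -1.1250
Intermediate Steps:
w = -20
L(H, n) = 1
B(-20) - L(w, -21) = 1/(12 - 20) - 1*1 = 1/(-8) - 1 = -1/8 - 1 = -9/8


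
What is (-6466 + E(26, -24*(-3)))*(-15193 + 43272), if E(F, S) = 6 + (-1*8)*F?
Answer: -187230772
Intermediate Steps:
E(F, S) = 6 - 8*F
(-6466 + E(26, -24*(-3)))*(-15193 + 43272) = (-6466 + (6 - 8*26))*(-15193 + 43272) = (-6466 + (6 - 208))*28079 = (-6466 - 202)*28079 = -6668*28079 = -187230772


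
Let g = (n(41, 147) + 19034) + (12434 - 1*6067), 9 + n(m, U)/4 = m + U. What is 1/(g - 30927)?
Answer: -1/4810 ≈ -0.00020790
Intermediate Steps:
n(m, U) = -36 + 4*U + 4*m (n(m, U) = -36 + 4*(m + U) = -36 + 4*(U + m) = -36 + (4*U + 4*m) = -36 + 4*U + 4*m)
g = 26117 (g = ((-36 + 4*147 + 4*41) + 19034) + (12434 - 1*6067) = ((-36 + 588 + 164) + 19034) + (12434 - 6067) = (716 + 19034) + 6367 = 19750 + 6367 = 26117)
1/(g - 30927) = 1/(26117 - 30927) = 1/(-4810) = -1/4810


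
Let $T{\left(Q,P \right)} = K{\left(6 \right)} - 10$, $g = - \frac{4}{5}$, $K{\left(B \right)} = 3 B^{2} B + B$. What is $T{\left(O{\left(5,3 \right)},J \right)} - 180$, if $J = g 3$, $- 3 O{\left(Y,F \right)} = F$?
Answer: $464$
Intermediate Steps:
$O{\left(Y,F \right)} = - \frac{F}{3}$
$K{\left(B \right)} = B + 3 B^{3}$ ($K{\left(B \right)} = 3 B^{3} + B = B + 3 B^{3}$)
$g = - \frac{4}{5}$ ($g = \left(-4\right) \frac{1}{5} = - \frac{4}{5} \approx -0.8$)
$J = - \frac{12}{5}$ ($J = \left(- \frac{4}{5}\right) 3 = - \frac{12}{5} \approx -2.4$)
$T{\left(Q,P \right)} = 644$ ($T{\left(Q,P \right)} = \left(6 + 3 \cdot 6^{3}\right) - 10 = \left(6 + 3 \cdot 216\right) - 10 = \left(6 + 648\right) - 10 = 654 - 10 = 644$)
$T{\left(O{\left(5,3 \right)},J \right)} - 180 = 644 - 180 = 464$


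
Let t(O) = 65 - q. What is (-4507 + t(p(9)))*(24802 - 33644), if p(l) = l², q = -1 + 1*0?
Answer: 39267322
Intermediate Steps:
q = -1 (q = -1 + 0 = -1)
t(O) = 66 (t(O) = 65 - 1*(-1) = 65 + 1 = 66)
(-4507 + t(p(9)))*(24802 - 33644) = (-4507 + 66)*(24802 - 33644) = -4441*(-8842) = 39267322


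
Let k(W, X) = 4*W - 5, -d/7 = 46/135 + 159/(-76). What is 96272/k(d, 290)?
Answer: 123468840/56479 ≈ 2186.1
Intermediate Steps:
d = 125783/10260 (d = -7*(46/135 + 159/(-76)) = -7*(46*(1/135) + 159*(-1/76)) = -7*(46/135 - 159/76) = -7*(-17969/10260) = 125783/10260 ≈ 12.260)
k(W, X) = -5 + 4*W
96272/k(d, 290) = 96272/(-5 + 4*(125783/10260)) = 96272/(-5 + 125783/2565) = 96272/(112958/2565) = 96272*(2565/112958) = 123468840/56479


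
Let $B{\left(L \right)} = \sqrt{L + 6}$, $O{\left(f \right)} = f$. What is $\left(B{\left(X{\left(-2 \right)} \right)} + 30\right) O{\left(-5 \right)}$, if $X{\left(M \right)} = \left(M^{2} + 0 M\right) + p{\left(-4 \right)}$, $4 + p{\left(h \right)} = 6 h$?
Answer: $-150 - 15 i \sqrt{2} \approx -150.0 - 21.213 i$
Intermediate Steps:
$p{\left(h \right)} = -4 + 6 h$
$X{\left(M \right)} = -28 + M^{2}$ ($X{\left(M \right)} = \left(M^{2} + 0 M\right) + \left(-4 + 6 \left(-4\right)\right) = \left(M^{2} + 0\right) - 28 = M^{2} - 28 = -28 + M^{2}$)
$B{\left(L \right)} = \sqrt{6 + L}$
$\left(B{\left(X{\left(-2 \right)} \right)} + 30\right) O{\left(-5 \right)} = \left(\sqrt{6 - \left(28 - \left(-2\right)^{2}\right)} + 30\right) \left(-5\right) = \left(\sqrt{6 + \left(-28 + 4\right)} + 30\right) \left(-5\right) = \left(\sqrt{6 - 24} + 30\right) \left(-5\right) = \left(\sqrt{-18} + 30\right) \left(-5\right) = \left(3 i \sqrt{2} + 30\right) \left(-5\right) = \left(30 + 3 i \sqrt{2}\right) \left(-5\right) = -150 - 15 i \sqrt{2}$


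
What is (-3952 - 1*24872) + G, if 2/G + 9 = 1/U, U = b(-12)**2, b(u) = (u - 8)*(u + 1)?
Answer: -12555802376/435599 ≈ -28824.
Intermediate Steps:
b(u) = (1 + u)*(-8 + u) (b(u) = (-8 + u)*(1 + u) = (1 + u)*(-8 + u))
U = 48400 (U = (-8 + (-12)**2 - 7*(-12))**2 = (-8 + 144 + 84)**2 = 220**2 = 48400)
G = -96800/435599 (G = 2/(-9 + 1/48400) = 2/(-435599/48400) = 2*(-48400/435599) = -96800/435599 ≈ -0.22222)
(-3952 - 1*24872) + G = (-3952 - 1*24872) - 96800/435599 = (-3952 - 24872) - 96800/435599 = -28824 - 96800/435599 = -12555802376/435599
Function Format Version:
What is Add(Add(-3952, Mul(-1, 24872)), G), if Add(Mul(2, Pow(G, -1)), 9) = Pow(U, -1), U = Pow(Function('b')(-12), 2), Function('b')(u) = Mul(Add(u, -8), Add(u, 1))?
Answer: Rational(-12555802376, 435599) ≈ -28824.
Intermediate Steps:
Function('b')(u) = Mul(Add(1, u), Add(-8, u)) (Function('b')(u) = Mul(Add(-8, u), Add(1, u)) = Mul(Add(1, u), Add(-8, u)))
U = 48400 (U = Pow(Add(-8, Pow(-12, 2), Mul(-7, -12)), 2) = Pow(Add(-8, 144, 84), 2) = Pow(220, 2) = 48400)
G = Rational(-96800, 435599) (G = Mul(2, Pow(Add(-9, Pow(48400, -1)), -1)) = Mul(2, Pow(Add(-9, Rational(1, 48400)), -1)) = Mul(2, Pow(Rational(-435599, 48400), -1)) = Mul(2, Rational(-48400, 435599)) = Rational(-96800, 435599) ≈ -0.22222)
Add(Add(-3952, Mul(-1, 24872)), G) = Add(Add(-3952, Mul(-1, 24872)), Rational(-96800, 435599)) = Add(Add(-3952, -24872), Rational(-96800, 435599)) = Add(-28824, Rational(-96800, 435599)) = Rational(-12555802376, 435599)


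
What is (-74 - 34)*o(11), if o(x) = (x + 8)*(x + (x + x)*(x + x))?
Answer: -1015740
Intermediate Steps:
o(x) = (8 + x)*(x + 4*x²) (o(x) = (8 + x)*(x + (2*x)*(2*x)) = (8 + x)*(x + 4*x²))
(-74 - 34)*o(11) = (-74 - 34)*(11*(8 + 4*11² + 33*11)) = -1188*(8 + 4*121 + 363) = -1188*(8 + 484 + 363) = -1188*855 = -108*9405 = -1015740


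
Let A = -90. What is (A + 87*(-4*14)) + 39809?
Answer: 34847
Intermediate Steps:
(A + 87*(-4*14)) + 39809 = (-90 + 87*(-4*14)) + 39809 = (-90 + 87*(-56)) + 39809 = (-90 - 4872) + 39809 = -4962 + 39809 = 34847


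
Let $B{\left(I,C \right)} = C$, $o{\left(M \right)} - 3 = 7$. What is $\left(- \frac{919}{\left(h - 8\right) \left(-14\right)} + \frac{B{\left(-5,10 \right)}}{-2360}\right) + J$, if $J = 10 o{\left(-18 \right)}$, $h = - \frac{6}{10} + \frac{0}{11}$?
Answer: $\frac{6561089}{71036} \approx 92.363$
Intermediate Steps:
$o{\left(M \right)} = 10$ ($o{\left(M \right)} = 3 + 7 = 10$)
$h = - \frac{3}{5}$ ($h = \left(-6\right) \frac{1}{10} + 0 \cdot \frac{1}{11} = - \frac{3}{5} + 0 = - \frac{3}{5} \approx -0.6$)
$J = 100$ ($J = 10 \cdot 10 = 100$)
$\left(- \frac{919}{\left(h - 8\right) \left(-14\right)} + \frac{B{\left(-5,10 \right)}}{-2360}\right) + J = \left(- \frac{919}{\left(- \frac{3}{5} - 8\right) \left(-14\right)} + \frac{10}{-2360}\right) + 100 = \left(- \frac{919}{\left(- \frac{43}{5}\right) \left(-14\right)} + 10 \left(- \frac{1}{2360}\right)\right) + 100 = \left(- \frac{919}{\frac{602}{5}} - \frac{1}{236}\right) + 100 = \left(\left(-919\right) \frac{5}{602} - \frac{1}{236}\right) + 100 = \left(- \frac{4595}{602} - \frac{1}{236}\right) + 100 = - \frac{542511}{71036} + 100 = \frac{6561089}{71036}$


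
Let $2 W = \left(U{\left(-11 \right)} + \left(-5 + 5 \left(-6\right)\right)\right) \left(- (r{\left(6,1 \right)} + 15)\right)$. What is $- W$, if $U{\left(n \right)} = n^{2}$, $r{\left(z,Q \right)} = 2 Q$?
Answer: $731$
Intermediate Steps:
$W = -731$ ($W = \frac{\left(\left(-11\right)^{2} + \left(-5 + 5 \left(-6\right)\right)\right) \left(- (2 \cdot 1 + 15)\right)}{2} = \frac{\left(121 - 35\right) \left(- (2 + 15)\right)}{2} = \frac{\left(121 - 35\right) \left(\left(-1\right) 17\right)}{2} = \frac{86 \left(-17\right)}{2} = \frac{1}{2} \left(-1462\right) = -731$)
$- W = \left(-1\right) \left(-731\right) = 731$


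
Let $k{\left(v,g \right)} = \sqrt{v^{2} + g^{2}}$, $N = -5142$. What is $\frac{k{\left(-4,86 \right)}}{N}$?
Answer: $- \frac{\sqrt{1853}}{2571} \approx -0.016743$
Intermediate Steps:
$k{\left(v,g \right)} = \sqrt{g^{2} + v^{2}}$
$\frac{k{\left(-4,86 \right)}}{N} = \frac{\sqrt{86^{2} + \left(-4\right)^{2}}}{-5142} = \sqrt{7396 + 16} \left(- \frac{1}{5142}\right) = \sqrt{7412} \left(- \frac{1}{5142}\right) = 2 \sqrt{1853} \left(- \frac{1}{5142}\right) = - \frac{\sqrt{1853}}{2571}$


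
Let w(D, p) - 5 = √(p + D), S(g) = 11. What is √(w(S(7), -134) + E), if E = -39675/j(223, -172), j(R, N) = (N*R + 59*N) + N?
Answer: √(3444496295 + 592338244*I*√123)/24338 ≈ 3.028 + 1.8313*I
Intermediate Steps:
j(R, N) = 60*N + N*R (j(R, N) = (59*N + N*R) + N = 60*N + N*R)
w(D, p) = 5 + √(D + p) (w(D, p) = 5 + √(p + D) = 5 + √(D + p))
E = 39675/48676 (E = -39675*(-1/(172*(60 + 223))) = -39675/((-172*283)) = -39675/(-48676) = -39675*(-1/48676) = 39675/48676 ≈ 0.81508)
√(w(S(7), -134) + E) = √((5 + √(11 - 134)) + 39675/48676) = √((5 + √(-123)) + 39675/48676) = √((5 + I*√123) + 39675/48676) = √(283055/48676 + I*√123)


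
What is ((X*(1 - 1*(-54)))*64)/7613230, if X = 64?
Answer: 22528/761323 ≈ 0.029591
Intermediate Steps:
((X*(1 - 1*(-54)))*64)/7613230 = ((64*(1 - 1*(-54)))*64)/7613230 = ((64*(1 + 54))*64)*(1/7613230) = ((64*55)*64)*(1/7613230) = (3520*64)*(1/7613230) = 225280*(1/7613230) = 22528/761323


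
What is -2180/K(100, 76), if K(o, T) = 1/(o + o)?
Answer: -436000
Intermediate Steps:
K(o, T) = 1/(2*o)
-2180/K(100, 76) = -2180/((½)/100) = -2180/((½)*(1/100)) = -2180/1/200 = -2180*200 = -436000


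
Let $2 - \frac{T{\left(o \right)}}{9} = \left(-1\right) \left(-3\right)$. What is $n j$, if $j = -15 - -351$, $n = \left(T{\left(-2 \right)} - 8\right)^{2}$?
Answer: $97104$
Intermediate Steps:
$T{\left(o \right)} = -9$ ($T{\left(o \right)} = 18 - 9 \left(\left(-1\right) \left(-3\right)\right) = 18 - 27 = -9$)
$n = 289$ ($n = \left(-9 - 8\right)^{2} = \left(-17\right)^{2} = 289$)
$j = 336$ ($j = -15 + 351 = 336$)
$n j = 289 \cdot 336 = 97104$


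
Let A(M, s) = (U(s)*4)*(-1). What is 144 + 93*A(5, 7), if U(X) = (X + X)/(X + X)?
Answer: -228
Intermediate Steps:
U(X) = 1 (U(X) = (2*X)/((2*X)) = (2*X)*(1/(2*X)) = 1)
A(M, s) = -4 (A(M, s) = (1*4)*(-1) = 4*(-1) = -4)
144 + 93*A(5, 7) = 144 + 93*(-4) = 144 - 372 = -228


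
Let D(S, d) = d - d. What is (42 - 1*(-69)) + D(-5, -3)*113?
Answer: 111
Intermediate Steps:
D(S, d) = 0
(42 - 1*(-69)) + D(-5, -3)*113 = (42 - 1*(-69)) + 0*113 = (42 + 69) + 0 = 111 + 0 = 111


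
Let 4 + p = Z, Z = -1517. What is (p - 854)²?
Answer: 5640625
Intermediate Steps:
p = -1521 (p = -4 - 1517 = -1521)
(p - 854)² = (-1521 - 854)² = (-2375)² = 5640625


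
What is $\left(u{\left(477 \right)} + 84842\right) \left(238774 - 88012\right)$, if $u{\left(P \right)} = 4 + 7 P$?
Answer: $13294946970$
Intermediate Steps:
$\left(u{\left(477 \right)} + 84842\right) \left(238774 - 88012\right) = \left(\left(4 + 7 \cdot 477\right) + 84842\right) \left(238774 - 88012\right) = \left(\left(4 + 3339\right) + 84842\right) 150762 = \left(3343 + 84842\right) 150762 = 88185 \cdot 150762 = 13294946970$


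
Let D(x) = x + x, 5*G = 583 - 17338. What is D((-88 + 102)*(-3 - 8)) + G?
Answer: -3659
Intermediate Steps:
G = -3351 (G = (583 - 17338)/5 = (⅕)*(-16755) = -3351)
D(x) = 2*x
D((-88 + 102)*(-3 - 8)) + G = 2*((-88 + 102)*(-3 - 8)) - 3351 = 2*(14*(-11)) - 3351 = 2*(-154) - 3351 = -308 - 3351 = -3659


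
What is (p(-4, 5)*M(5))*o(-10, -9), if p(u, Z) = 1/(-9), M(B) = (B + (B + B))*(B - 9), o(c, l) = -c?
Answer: 200/3 ≈ 66.667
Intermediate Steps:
M(B) = 3*B*(-9 + B) (M(B) = (B + 2*B)*(-9 + B) = (3*B)*(-9 + B) = 3*B*(-9 + B))
p(u, Z) = -⅑
(p(-4, 5)*M(5))*o(-10, -9) = (-5*(-9 + 5)/3)*(-1*(-10)) = -5*(-4)/3*10 = -⅑*(-60)*10 = (20/3)*10 = 200/3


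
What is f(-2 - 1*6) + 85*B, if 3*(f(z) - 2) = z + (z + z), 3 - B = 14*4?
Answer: -4511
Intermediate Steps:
B = -53 (B = 3 - 14*4 = 3 - 1*56 = 3 - 56 = -53)
f(z) = 2 + z (f(z) = 2 + (z + (z + z))/3 = 2 + (z + 2*z)/3 = 2 + (3*z)/3 = 2 + z)
f(-2 - 1*6) + 85*B = (2 + (-2 - 1*6)) + 85*(-53) = (2 + (-2 - 6)) - 4505 = (2 - 8) - 4505 = -6 - 4505 = -4511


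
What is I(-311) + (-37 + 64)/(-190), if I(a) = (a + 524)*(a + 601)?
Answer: 11736273/190 ≈ 61770.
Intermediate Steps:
I(a) = (524 + a)*(601 + a)
I(-311) + (-37 + 64)/(-190) = (314924 + (-311)**2 + 1125*(-311)) + (-37 + 64)/(-190) = (314924 + 96721 - 349875) + 27*(-1/190) = 61770 - 27/190 = 11736273/190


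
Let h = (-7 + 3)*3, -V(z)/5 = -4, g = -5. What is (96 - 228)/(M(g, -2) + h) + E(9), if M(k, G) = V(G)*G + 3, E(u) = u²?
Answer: 4101/49 ≈ 83.694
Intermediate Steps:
V(z) = 20 (V(z) = -5*(-4) = 20)
h = -12 (h = -4*3 = -12)
M(k, G) = 3 + 20*G (M(k, G) = 20*G + 3 = 3 + 20*G)
(96 - 228)/(M(g, -2) + h) + E(9) = (96 - 228)/((3 + 20*(-2)) - 12) + 9² = -132/((3 - 40) - 12) + 81 = -132/(-37 - 12) + 81 = -132/(-49) + 81 = -132*(-1/49) + 81 = 132/49 + 81 = 4101/49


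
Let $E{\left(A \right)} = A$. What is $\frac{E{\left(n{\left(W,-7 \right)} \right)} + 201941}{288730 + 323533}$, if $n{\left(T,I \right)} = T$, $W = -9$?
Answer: $\frac{201932}{612263} \approx 0.32981$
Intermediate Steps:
$\frac{E{\left(n{\left(W,-7 \right)} \right)} + 201941}{288730 + 323533} = \frac{-9 + 201941}{288730 + 323533} = \frac{201932}{612263}$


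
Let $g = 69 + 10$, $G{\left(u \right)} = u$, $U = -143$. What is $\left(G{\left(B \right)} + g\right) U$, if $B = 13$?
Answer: $-13156$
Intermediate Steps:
$g = 79$
$\left(G{\left(B \right)} + g\right) U = \left(13 + 79\right) \left(-143\right) = 92 \left(-143\right) = -13156$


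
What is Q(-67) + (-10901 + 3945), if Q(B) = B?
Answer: -7023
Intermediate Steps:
Q(-67) + (-10901 + 3945) = -67 + (-10901 + 3945) = -67 - 6956 = -7023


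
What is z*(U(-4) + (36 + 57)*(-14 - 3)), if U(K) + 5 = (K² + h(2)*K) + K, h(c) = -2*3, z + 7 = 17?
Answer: -15500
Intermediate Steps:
z = 10 (z = -7 + 17 = 10)
h(c) = -6
U(K) = -5 + K² - 5*K (U(K) = -5 + ((K² - 6*K) + K) = -5 + (K² - 5*K) = -5 + K² - 5*K)
z*(U(-4) + (36 + 57)*(-14 - 3)) = 10*((-5 + (-4)² - 5*(-4)) + (36 + 57)*(-14 - 3)) = 10*((-5 + 16 + 20) + 93*(-17)) = 10*(31 - 1581) = 10*(-1550) = -15500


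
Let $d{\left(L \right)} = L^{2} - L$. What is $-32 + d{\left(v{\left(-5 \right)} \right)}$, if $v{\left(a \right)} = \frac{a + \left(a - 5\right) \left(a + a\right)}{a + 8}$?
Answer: $\frac{8452}{9} \approx 939.11$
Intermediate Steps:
$v{\left(a \right)} = \frac{a + 2 a \left(-5 + a\right)}{8 + a}$ ($v{\left(a \right)} = \frac{a + \left(-5 + a\right) 2 a}{8 + a} = \frac{a + 2 a \left(-5 + a\right)}{8 + a}$)
$-32 + d{\left(v{\left(-5 \right)} \right)} = -32 + - \frac{5 \left(-9 + 2 \left(-5\right)\right)}{8 - 5} \left(-1 - \frac{5 \left(-9 + 2 \left(-5\right)\right)}{8 - 5}\right) = -32 + - \frac{5 \left(-9 - 10\right)}{3} \left(-1 - \frac{5 \left(-9 - 10\right)}{3}\right) = -32 + \left(-5\right) \frac{1}{3} \left(-19\right) \left(-1 - \frac{5}{3} \left(-19\right)\right) = -32 + \frac{95 \left(-1 + \frac{95}{3}\right)}{3} = -32 + \frac{95}{3} \cdot \frac{92}{3} = -32 + \frac{8740}{9} = \frac{8452}{9}$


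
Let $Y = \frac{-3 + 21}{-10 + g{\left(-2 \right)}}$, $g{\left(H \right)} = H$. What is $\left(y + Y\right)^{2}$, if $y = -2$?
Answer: $\frac{49}{4} \approx 12.25$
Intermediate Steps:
$Y = - \frac{3}{2}$ ($Y = \frac{-3 + 21}{-10 - 2} = \frac{18}{-12} = 18 \left(- \frac{1}{12}\right) = - \frac{3}{2} \approx -1.5$)
$\left(y + Y\right)^{2} = \left(-2 - \frac{3}{2}\right)^{2} = \left(- \frac{7}{2}\right)^{2} = \frac{49}{4}$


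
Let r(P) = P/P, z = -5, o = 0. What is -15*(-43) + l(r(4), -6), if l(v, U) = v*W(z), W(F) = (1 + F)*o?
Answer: 645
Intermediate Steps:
W(F) = 0 (W(F) = (1 + F)*0 = 0)
r(P) = 1
l(v, U) = 0 (l(v, U) = v*0 = 0)
-15*(-43) + l(r(4), -6) = -15*(-43) + 0 = 645 + 0 = 645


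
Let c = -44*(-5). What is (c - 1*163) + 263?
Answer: 320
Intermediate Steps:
c = 220
(c - 1*163) + 263 = (220 - 1*163) + 263 = (220 - 163) + 263 = 57 + 263 = 320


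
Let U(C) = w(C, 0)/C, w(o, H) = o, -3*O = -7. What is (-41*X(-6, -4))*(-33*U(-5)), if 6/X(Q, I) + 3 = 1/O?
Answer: -3157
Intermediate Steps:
O = 7/3 (O = -⅓*(-7) = 7/3 ≈ 2.3333)
U(C) = 1 (U(C) = C/C = 1)
X(Q, I) = -7/3 (X(Q, I) = 6/(-3 + 1/(7/3)) = 6/(-3 + 3/7) = 6/(-18/7) = 6*(-7/18) = -7/3)
(-41*X(-6, -4))*(-33*U(-5)) = (-41*(-7/3))*(-33*1) = (287/3)*(-33) = -3157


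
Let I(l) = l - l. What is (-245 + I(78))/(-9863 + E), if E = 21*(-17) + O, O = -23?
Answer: 245/10243 ≈ 0.023919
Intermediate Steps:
I(l) = 0
E = -380 (E = 21*(-17) - 23 = -357 - 23 = -380)
(-245 + I(78))/(-9863 + E) = (-245 + 0)/(-9863 - 380) = -245/(-10243) = -245*(-1/10243) = 245/10243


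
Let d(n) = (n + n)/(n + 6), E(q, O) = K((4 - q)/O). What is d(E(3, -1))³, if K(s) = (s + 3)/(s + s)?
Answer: -8/125 ≈ -0.064000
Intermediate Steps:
K(s) = (3 + s)/(2*s) (K(s) = (3 + s)/((2*s)) = (3 + s)*(1/(2*s)) = (3 + s)/(2*s))
E(q, O) = O*(3 + (4 - q)/O)/(2*(4 - q)) (E(q, O) = (3 + (4 - q)/O)/(2*(((4 - q)/O))) = (O/(4 - q))*(3 + (4 - q)/O)/2 = O*(3 + (4 - q)/O)/(2*(4 - q)))
d(n) = 2*n/(6 + n) (d(n) = (2*n)/(6 + n) = 2*n/(6 + n))
d(E(3, -1))³ = (2*((-4 + 3 - 3*(-1))/(2*(-4 + 3)))/(6 + (-4 + 3 - 3*(-1))/(2*(-4 + 3))))³ = (2*((½)*(-4 + 3 + 3)/(-1))/(6 + (½)*(-4 + 3 + 3)/(-1)))³ = (2*((½)*(-1)*2)/(6 + (½)*(-1)*2))³ = (2*(-1)/(6 - 1))³ = (2*(-1)/5)³ = (2*(-1)*(⅕))³ = (-⅖)³ = -8/125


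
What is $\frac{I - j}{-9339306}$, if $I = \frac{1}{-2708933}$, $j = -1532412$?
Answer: $- \frac{4151201436395}{25299554220498} \approx -0.16408$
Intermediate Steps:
$I = - \frac{1}{2708933} \approx -3.6915 \cdot 10^{-7}$
$\frac{I - j}{-9339306} = \frac{- \frac{1}{2708933} - -1532412}{-9339306} = \left(- \frac{1}{2708933} + 1532412\right) \left(- \frac{1}{9339306}\right) = \frac{4151201436395}{2708933} \left(- \frac{1}{9339306}\right) = - \frac{4151201436395}{25299554220498}$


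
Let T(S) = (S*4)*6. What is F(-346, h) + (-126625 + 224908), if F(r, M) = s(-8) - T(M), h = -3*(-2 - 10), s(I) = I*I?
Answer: 97483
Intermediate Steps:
s(I) = I**2
T(S) = 24*S (T(S) = (4*S)*6 = 24*S)
h = 36 (h = -3*(-12) = 36)
F(r, M) = 64 - 24*M (F(r, M) = (-8)**2 - 24*M = 64 - 24*M)
F(-346, h) + (-126625 + 224908) = (64 - 24*36) + (-126625 + 224908) = (64 - 864) + 98283 = -800 + 98283 = 97483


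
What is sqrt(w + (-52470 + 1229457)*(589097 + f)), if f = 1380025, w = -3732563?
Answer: sqrt(2317627262851) ≈ 1.5224e+6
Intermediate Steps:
sqrt(w + (-52470 + 1229457)*(589097 + f)) = sqrt(-3732563 + (-52470 + 1229457)*(589097 + 1380025)) = sqrt(-3732563 + 1176987*1969122) = sqrt(-3732563 + 2317630995414) = sqrt(2317627262851)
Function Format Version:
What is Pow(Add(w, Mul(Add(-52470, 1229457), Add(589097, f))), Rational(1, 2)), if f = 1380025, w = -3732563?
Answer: Pow(2317627262851, Rational(1, 2)) ≈ 1.5224e+6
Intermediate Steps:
Pow(Add(w, Mul(Add(-52470, 1229457), Add(589097, f))), Rational(1, 2)) = Pow(Add(-3732563, Mul(Add(-52470, 1229457), Add(589097, 1380025))), Rational(1, 2)) = Pow(Add(-3732563, Mul(1176987, 1969122)), Rational(1, 2)) = Pow(Add(-3732563, 2317630995414), Rational(1, 2)) = Pow(2317627262851, Rational(1, 2))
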